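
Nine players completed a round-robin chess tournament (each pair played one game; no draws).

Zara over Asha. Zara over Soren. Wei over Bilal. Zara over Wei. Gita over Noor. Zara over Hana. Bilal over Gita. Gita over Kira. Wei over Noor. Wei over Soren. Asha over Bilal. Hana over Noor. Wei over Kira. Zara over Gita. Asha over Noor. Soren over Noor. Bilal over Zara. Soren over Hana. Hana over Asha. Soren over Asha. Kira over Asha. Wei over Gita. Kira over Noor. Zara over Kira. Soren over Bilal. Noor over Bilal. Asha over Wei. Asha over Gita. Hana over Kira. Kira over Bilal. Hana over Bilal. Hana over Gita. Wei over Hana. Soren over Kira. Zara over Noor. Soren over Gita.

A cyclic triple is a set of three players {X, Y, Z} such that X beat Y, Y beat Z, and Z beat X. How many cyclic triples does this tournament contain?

Win totals: Wei 6, Zara 7, Kira 3, Asha 4, Noor 1, Bilal 2, Hana 5, Soren 6, Gita 2.
A player with w wins dominates both others in C(w,2) triples; summing gives 15 + 21 + 3 + 6 + 0 + 1 + 10 + 15 + 1 = 72 transitive triples.
Total triples C(9,3) = 84, so cyclic triples = 84 − 72 = 12.

12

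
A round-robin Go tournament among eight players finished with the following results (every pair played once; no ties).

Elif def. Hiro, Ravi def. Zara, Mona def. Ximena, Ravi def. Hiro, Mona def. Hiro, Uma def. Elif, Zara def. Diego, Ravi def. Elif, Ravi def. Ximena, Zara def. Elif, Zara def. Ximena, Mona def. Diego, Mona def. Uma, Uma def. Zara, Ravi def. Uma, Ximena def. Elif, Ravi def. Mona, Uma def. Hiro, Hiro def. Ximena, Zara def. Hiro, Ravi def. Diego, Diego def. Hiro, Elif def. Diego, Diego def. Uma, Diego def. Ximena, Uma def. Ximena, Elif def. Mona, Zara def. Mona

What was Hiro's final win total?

1

Hiro's results: beat Ximena; lost to Mona, Ravi, Diego, Elif, Uma, Zara.
That is 1 win.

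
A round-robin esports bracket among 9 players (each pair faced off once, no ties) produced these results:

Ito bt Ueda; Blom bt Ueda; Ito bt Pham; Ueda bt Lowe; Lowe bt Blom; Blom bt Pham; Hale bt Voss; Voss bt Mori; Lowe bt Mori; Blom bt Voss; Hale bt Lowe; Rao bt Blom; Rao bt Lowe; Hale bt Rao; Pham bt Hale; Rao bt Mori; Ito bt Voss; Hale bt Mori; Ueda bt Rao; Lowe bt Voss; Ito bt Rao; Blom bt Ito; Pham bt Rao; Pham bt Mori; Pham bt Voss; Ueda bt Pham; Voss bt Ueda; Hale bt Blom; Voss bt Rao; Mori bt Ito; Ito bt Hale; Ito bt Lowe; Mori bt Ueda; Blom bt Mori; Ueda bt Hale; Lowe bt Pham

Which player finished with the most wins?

Ito

Win totals: Ueda 4, Mori 2, Rao 3, Pham 4, Ito 6, Lowe 4, Hale 5, Blom 5, Voss 3.
Ito leads with 6 wins (next highest: 5).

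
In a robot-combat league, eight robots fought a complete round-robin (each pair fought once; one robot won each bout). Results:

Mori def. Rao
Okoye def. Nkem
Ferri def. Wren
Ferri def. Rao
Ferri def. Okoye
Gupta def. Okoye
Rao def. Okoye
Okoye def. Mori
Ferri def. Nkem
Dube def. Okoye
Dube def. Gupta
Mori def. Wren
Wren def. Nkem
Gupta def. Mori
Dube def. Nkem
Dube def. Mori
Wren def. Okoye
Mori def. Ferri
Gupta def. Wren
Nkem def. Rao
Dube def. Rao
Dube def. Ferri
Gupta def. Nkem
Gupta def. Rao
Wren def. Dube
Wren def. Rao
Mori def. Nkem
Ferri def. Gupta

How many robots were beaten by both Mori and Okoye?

Mori beat: Nkem, Ferri, Wren, Rao.
Okoye beat: Nkem, Mori.
Both beat: Nkem — 1.

1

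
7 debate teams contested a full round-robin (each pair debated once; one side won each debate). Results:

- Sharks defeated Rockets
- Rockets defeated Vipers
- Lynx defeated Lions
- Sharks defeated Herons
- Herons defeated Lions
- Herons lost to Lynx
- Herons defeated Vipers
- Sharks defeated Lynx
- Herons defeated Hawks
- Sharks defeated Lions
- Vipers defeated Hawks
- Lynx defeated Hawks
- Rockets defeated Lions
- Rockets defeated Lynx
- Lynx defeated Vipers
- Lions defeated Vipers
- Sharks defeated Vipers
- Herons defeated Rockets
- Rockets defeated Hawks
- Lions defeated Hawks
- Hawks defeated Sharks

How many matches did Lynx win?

4

Lynx's results: beat Hawks, Lions, Herons, Vipers; lost to Sharks, Rockets.
That is 4 wins.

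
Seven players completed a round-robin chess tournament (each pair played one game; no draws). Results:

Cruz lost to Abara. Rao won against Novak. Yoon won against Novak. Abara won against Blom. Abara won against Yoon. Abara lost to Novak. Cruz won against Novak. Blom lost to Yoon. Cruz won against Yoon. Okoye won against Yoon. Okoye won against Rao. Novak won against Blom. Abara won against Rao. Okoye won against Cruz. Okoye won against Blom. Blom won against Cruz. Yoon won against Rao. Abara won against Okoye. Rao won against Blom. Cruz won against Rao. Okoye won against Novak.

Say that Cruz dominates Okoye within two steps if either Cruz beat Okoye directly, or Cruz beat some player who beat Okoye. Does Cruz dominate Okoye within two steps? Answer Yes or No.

No

Cruz did not beat Okoye directly.
Cruz beat Novak, Yoon, Rao, but each of them lost to Okoye. No two-step path.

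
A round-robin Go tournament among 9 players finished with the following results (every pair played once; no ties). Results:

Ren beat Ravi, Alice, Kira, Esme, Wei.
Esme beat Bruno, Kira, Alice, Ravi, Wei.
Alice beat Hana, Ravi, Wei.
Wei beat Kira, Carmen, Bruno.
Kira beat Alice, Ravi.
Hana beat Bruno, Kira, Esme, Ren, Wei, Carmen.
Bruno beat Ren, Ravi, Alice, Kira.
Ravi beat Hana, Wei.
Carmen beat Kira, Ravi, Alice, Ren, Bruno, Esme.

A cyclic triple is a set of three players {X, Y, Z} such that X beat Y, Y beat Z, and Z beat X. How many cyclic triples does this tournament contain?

Win totals: Esme 5, Wei 3, Bruno 4, Alice 3, Hana 6, Carmen 6, Ren 5, Ravi 2, Kira 2.
A player with w wins dominates both others in C(w,2) triples; summing gives 10 + 3 + 6 + 3 + 15 + 15 + 10 + 1 + 1 = 64 transitive triples.
Total triples C(9,3) = 84, so cyclic triples = 84 − 64 = 20.

20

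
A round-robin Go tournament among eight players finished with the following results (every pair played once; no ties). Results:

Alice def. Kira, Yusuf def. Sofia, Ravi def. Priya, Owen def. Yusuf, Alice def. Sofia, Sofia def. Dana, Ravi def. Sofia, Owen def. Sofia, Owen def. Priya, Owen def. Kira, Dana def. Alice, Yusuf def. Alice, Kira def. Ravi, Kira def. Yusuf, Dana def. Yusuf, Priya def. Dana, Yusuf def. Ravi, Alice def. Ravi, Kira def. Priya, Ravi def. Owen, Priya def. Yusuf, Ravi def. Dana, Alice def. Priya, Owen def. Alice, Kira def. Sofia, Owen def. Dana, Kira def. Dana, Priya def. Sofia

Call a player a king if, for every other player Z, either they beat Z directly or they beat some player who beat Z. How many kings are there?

Priya cannot reach Kira, Owen in two steps.
Alice reaches everyone (king).
Yusuf reaches everyone (king).
Ravi reaches everyone (king).
Kira reaches everyone (king).
Owen reaches everyone (king).
Dana cannot reach Owen in two steps.
Sofia cannot reach Priya, Ravi, Kira, Owen in two steps.
Kings: Alice, Yusuf, Ravi, Kira, Owen — 5.

5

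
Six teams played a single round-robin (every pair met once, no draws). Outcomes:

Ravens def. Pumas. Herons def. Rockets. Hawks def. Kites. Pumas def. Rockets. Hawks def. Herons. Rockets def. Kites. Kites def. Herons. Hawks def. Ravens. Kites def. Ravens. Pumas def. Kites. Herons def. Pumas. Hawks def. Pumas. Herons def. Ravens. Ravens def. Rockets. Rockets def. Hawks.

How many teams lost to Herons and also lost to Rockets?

Herons beat: Rockets, Pumas, Ravens.
Rockets beat: Hawks, Kites.
No one was beaten by both.

0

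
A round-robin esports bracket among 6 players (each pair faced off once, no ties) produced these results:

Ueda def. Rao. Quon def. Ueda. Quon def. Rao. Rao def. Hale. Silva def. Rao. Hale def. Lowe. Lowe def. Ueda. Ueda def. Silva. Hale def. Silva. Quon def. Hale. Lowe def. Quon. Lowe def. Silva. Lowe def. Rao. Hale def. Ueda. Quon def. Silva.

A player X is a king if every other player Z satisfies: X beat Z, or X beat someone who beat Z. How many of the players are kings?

3

Rao cannot reach Quon in two steps.
Lowe reaches everyone (king).
Quon reaches everyone (king).
Silva cannot reach Lowe, Quon, Ueda in two steps.
Hale reaches everyone (king).
Ueda cannot reach Lowe, Quon in two steps.
Kings: Lowe, Quon, Hale — 3.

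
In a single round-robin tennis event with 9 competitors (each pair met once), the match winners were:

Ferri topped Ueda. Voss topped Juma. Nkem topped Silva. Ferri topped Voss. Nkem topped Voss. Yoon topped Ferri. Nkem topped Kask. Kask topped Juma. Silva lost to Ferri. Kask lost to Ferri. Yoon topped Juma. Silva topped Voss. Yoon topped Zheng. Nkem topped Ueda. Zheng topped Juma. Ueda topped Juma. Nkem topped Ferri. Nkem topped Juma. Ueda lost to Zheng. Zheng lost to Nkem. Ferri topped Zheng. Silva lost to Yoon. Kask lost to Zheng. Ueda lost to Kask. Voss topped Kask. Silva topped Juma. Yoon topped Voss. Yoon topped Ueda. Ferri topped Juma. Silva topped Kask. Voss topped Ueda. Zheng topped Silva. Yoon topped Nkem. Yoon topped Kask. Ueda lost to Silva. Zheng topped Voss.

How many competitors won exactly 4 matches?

1

Win totals: Yoon 8, Ueda 1, Silva 4, Ferri 6, Juma 0, Zheng 5, Nkem 7, Voss 3, Kask 2.
Exactly 4: Silva — 1 competitor.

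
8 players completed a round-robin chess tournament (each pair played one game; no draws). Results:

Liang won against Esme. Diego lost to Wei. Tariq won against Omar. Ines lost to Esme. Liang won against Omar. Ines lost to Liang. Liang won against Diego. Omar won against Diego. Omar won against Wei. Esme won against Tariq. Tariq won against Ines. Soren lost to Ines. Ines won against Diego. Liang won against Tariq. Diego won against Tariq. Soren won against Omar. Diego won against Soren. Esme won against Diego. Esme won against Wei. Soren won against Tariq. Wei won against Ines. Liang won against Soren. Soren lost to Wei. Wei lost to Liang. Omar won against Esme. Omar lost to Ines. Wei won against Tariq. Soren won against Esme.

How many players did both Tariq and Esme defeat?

1

Tariq beat: Omar, Ines.
Esme beat: Diego, Wei, Ines, Tariq.
Both beat: Ines — 1.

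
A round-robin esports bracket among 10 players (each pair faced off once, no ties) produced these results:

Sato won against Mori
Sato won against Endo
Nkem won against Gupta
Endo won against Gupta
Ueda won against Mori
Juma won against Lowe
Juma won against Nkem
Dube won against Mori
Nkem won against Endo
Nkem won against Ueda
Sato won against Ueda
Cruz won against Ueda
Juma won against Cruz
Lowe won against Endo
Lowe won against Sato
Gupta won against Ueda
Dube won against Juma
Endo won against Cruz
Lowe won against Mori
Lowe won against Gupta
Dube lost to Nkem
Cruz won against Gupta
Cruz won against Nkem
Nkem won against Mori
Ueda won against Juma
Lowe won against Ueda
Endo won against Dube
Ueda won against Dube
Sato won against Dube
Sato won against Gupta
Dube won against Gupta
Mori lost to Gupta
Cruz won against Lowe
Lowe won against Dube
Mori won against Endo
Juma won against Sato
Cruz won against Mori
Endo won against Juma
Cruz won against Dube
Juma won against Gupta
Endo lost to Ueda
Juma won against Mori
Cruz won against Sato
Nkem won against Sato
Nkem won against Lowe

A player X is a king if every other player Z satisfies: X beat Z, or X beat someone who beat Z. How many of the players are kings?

6

Ueda reaches everyone (king).
Mori cannot reach Ueda, Sato, Lowe, Nkem in two steps.
Gupta cannot reach Cruz, Sato, Lowe, Nkem in two steps.
Cruz reaches everyone (king).
Juma reaches everyone (king).
Dube reaches everyone (king).
Endo reaches everyone (king).
Sato cannot reach Lowe, Nkem in two steps.
Lowe cannot reach Nkem in two steps.
Nkem reaches everyone (king).
Kings: Ueda, Cruz, Juma, Dube, Endo, Nkem — 6.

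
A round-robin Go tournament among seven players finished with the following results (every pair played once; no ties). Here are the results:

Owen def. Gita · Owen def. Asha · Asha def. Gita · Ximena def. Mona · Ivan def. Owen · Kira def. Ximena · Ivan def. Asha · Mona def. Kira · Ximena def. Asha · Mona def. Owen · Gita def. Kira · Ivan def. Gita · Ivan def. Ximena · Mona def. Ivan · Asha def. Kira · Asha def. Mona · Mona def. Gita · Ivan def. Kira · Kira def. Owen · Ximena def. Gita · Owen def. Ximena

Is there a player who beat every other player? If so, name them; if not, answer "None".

Highest win total is Ivan with 5 (out of 6 possible).
Ivan lost to Mona, so no player went undefeated.

None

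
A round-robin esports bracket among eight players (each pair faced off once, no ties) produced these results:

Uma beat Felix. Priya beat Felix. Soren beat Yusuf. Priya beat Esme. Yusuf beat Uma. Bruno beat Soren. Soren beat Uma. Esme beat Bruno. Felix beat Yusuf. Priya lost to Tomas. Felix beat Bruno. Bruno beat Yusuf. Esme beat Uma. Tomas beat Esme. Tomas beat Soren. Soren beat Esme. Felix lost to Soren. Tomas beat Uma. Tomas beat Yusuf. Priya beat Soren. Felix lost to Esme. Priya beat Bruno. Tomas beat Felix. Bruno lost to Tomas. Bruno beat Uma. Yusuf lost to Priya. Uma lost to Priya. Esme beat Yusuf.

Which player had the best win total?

Win totals: Felix 2, Soren 4, Uma 1, Yusuf 1, Tomas 7, Esme 4, Priya 6, Bruno 3.
Tomas leads with 7 wins (next highest: 6).

Tomas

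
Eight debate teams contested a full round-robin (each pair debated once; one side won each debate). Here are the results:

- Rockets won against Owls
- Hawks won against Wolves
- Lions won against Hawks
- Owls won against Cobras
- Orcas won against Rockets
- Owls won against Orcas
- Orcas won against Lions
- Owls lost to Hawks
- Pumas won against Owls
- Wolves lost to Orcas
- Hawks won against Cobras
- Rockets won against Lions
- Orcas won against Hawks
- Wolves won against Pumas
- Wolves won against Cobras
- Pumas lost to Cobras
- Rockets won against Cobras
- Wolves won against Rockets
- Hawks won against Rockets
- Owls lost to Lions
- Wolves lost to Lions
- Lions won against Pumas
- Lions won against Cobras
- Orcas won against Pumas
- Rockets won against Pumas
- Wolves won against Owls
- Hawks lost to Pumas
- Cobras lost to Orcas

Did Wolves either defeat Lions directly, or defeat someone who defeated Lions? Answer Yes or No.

Yes

Wolves did not beat Lions directly.
Wolves beat Owls, Cobras, Rockets, Pumas. Of those, Rockets beat Lions.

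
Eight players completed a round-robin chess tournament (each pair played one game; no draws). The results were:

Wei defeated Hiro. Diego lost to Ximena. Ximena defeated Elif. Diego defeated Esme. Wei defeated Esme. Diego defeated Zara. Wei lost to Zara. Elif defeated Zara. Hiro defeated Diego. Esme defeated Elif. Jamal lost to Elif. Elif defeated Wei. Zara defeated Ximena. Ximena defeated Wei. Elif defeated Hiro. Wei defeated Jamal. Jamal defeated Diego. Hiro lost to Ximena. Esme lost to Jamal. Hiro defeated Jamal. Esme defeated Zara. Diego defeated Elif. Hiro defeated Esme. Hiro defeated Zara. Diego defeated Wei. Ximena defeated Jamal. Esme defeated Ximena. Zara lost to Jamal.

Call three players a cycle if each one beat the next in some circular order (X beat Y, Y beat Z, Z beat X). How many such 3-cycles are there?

Win totals: Wei 3, Hiro 4, Jamal 3, Ximena 5, Elif 4, Esme 3, Zara 2, Diego 4.
A player with w wins dominates both others in C(w,2) triples; summing gives 3 + 6 + 3 + 10 + 6 + 3 + 1 + 6 = 38 transitive triples.
Total triples C(8,3) = 56, so cyclic triples = 56 − 38 = 18.

18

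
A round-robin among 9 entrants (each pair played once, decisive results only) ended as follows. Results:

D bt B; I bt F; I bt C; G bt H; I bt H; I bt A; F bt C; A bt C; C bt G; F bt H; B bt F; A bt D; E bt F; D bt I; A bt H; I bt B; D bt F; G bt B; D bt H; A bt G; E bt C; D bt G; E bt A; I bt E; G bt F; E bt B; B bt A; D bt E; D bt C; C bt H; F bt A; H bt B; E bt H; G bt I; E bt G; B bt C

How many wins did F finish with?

3

F's results: beat A, C, H; lost to B, D, E, G, I.
That is 3 wins.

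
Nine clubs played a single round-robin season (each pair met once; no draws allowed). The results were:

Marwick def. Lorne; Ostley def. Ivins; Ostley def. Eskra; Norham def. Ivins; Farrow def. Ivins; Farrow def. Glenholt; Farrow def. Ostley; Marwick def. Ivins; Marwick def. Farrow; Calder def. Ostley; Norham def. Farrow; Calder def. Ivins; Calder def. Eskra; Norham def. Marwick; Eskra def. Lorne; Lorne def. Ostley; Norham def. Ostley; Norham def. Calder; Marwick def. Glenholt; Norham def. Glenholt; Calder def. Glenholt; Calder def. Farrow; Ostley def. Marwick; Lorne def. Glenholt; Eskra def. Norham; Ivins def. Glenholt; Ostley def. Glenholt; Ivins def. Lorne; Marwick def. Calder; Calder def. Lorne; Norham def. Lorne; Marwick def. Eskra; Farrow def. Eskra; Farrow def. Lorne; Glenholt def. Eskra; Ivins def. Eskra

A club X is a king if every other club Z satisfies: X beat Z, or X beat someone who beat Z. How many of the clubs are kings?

5

Calder reaches everyone (king).
Glenholt cannot reach Calder, Ostley, Marwick, Ivins, Farrow in two steps.
Ostley reaches everyone (king).
Lorne cannot reach Calder, Norham, Farrow in two steps.
Marwick reaches everyone (king).
Eskra reaches everyone (king).
Norham reaches everyone (king).
Ivins cannot reach Calder, Marwick, Farrow in two steps.
Farrow cannot reach Calder in two steps.
Kings: Calder, Ostley, Marwick, Eskra, Norham — 5.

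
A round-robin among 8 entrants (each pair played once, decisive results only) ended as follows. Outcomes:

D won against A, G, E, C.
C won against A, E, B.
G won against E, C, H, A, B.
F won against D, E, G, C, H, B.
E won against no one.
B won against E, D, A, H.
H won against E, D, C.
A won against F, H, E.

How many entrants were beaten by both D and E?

0

D beat: A, C, E, G.
E beat: no one.
No one was beaten by both.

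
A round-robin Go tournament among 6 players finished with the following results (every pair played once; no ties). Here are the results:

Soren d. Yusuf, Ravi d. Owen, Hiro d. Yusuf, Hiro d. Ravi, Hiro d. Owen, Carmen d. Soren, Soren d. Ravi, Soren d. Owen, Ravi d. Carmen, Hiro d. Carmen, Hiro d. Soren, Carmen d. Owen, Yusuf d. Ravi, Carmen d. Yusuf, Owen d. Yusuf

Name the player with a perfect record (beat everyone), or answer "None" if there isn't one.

Hiro

Hiro has 5 wins out of 5 opponents — a perfect record.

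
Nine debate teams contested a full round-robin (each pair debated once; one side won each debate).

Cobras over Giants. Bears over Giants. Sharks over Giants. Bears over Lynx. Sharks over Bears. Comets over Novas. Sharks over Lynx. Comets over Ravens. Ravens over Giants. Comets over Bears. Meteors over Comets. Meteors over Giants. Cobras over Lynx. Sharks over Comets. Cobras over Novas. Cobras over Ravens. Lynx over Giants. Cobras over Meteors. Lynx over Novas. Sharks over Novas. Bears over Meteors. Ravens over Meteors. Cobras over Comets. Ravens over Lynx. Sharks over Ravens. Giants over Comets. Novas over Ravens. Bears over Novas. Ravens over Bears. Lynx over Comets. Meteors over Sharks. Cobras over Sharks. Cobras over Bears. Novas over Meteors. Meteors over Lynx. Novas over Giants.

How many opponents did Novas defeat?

3

Novas' results: beat Giants, Meteors, Ravens; lost to Bears, Sharks, Lynx, Comets, Cobras.
That is 3 wins.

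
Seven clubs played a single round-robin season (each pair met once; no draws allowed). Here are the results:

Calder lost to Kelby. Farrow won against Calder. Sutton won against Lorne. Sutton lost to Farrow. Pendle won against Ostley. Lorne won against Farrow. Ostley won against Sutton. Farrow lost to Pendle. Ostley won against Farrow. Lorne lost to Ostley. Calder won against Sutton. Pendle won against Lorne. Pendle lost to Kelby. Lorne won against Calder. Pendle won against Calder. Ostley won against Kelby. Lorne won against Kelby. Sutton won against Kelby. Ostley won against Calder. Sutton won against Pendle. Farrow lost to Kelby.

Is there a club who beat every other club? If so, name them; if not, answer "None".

None

Highest win total is Ostley with 5 (out of 6 possible).
Ostley lost to Pendle, so no club went undefeated.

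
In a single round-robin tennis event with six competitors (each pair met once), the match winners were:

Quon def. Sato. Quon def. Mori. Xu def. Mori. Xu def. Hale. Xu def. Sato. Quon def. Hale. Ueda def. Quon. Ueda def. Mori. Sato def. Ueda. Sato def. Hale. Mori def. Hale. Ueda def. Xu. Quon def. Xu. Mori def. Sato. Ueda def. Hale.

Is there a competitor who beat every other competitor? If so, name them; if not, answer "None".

Highest win total is Ueda with 4 (out of 5 possible).
Ueda lost to Sato, so no competitor went undefeated.

None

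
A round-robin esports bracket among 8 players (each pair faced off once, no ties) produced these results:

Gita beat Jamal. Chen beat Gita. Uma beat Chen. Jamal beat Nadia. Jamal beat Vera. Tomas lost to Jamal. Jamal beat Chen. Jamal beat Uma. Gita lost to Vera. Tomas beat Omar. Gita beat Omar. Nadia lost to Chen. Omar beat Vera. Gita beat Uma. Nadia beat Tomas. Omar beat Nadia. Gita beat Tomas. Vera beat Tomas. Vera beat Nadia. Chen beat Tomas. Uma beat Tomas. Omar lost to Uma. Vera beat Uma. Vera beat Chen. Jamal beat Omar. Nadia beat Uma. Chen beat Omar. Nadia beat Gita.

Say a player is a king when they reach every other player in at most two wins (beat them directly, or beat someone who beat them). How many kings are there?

Nadia cannot reach Vera in two steps.
Tomas cannot reach Gita, Chen, Uma, Jamal in two steps.
Vera reaches everyone (king).
Gita reaches everyone (king).
Chen reaches everyone (king).
Uma cannot reach Jamal in two steps.
Jamal reaches everyone (king).
Omar cannot reach Jamal in two steps.
Kings: Vera, Gita, Chen, Jamal — 4.

4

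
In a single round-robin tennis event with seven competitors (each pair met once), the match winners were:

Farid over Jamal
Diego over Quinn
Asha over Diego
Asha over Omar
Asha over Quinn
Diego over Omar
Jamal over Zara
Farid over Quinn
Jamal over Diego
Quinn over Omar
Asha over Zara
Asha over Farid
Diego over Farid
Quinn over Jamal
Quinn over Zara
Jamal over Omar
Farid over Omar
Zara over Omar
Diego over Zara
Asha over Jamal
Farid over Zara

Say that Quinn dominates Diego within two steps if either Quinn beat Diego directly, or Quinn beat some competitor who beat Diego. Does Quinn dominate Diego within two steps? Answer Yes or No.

Yes

Quinn did not beat Diego directly.
Quinn beat Zara, Jamal, Omar. Of those, Jamal beat Diego.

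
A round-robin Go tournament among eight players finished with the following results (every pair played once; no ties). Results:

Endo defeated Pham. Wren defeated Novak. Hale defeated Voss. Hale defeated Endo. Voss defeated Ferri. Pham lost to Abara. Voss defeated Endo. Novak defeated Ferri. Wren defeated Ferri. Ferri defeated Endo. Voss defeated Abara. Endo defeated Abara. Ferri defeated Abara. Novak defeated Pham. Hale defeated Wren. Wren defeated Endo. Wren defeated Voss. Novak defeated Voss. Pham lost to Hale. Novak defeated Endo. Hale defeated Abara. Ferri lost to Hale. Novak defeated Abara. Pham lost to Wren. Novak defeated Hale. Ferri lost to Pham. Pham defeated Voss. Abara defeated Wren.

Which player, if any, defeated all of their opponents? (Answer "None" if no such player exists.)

None

Highest win total is Novak with 6 (out of 7 possible).
Novak lost to Wren, so no player went undefeated.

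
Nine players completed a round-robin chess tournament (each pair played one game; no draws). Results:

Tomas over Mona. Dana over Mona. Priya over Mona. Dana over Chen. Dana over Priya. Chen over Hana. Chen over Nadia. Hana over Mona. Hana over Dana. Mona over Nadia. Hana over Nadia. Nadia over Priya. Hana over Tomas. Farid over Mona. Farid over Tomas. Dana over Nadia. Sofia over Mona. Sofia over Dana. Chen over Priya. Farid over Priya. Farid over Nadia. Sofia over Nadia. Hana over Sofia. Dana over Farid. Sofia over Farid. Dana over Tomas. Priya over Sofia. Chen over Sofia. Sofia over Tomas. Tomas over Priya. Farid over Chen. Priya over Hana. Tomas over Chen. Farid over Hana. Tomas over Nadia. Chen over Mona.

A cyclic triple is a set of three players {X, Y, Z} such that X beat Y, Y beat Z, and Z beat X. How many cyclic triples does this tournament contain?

15

Win totals: Dana 6, Sofia 5, Chen 5, Farid 6, Hana 5, Mona 1, Nadia 1, Priya 3, Tomas 4.
A player with w wins dominates both others in C(w,2) triples; summing gives 15 + 10 + 10 + 15 + 10 + 0 + 0 + 3 + 6 = 69 transitive triples.
Total triples C(9,3) = 84, so cyclic triples = 84 − 69 = 15.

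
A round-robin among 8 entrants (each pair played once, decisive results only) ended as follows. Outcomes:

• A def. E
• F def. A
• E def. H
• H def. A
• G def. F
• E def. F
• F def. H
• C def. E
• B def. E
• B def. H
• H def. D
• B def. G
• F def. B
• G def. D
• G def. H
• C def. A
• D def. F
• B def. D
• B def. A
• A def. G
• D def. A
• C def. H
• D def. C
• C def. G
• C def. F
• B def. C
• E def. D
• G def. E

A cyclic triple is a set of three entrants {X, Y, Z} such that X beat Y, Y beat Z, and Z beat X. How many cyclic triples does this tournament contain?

Win totals: A 2, B 6, C 5, D 3, E 3, F 3, G 4, H 2.
An entrant with w wins dominates both others in C(w,2) triples; summing gives 1 + 15 + 10 + 3 + 3 + 3 + 6 + 1 = 42 transitive triples.
Total triples C(8,3) = 56, so cyclic triples = 56 − 42 = 14.

14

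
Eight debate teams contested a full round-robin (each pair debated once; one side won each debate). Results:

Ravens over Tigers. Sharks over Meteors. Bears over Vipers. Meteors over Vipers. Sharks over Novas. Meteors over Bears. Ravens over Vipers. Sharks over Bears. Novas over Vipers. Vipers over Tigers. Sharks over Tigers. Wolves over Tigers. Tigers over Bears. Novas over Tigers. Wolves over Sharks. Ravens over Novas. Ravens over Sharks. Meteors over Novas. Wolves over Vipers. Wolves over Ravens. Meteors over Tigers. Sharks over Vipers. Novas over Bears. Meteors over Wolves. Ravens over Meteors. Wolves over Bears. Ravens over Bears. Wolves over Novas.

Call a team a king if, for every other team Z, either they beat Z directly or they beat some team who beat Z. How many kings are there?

3

Sharks cannot reach Ravens in two steps.
Ravens reaches everyone (king).
Vipers cannot reach Sharks, Ravens, Novas, Wolves, Meteors in two steps.
Novas cannot reach Sharks, Ravens, Wolves, Meteors in two steps.
Tigers cannot reach Sharks, Ravens, Novas, Wolves, Meteors in two steps.
Bears cannot reach Sharks, Ravens, Novas, Wolves, Meteors in two steps.
Wolves reaches everyone (king).
Meteors reaches everyone (king).
Kings: Ravens, Wolves, Meteors — 3.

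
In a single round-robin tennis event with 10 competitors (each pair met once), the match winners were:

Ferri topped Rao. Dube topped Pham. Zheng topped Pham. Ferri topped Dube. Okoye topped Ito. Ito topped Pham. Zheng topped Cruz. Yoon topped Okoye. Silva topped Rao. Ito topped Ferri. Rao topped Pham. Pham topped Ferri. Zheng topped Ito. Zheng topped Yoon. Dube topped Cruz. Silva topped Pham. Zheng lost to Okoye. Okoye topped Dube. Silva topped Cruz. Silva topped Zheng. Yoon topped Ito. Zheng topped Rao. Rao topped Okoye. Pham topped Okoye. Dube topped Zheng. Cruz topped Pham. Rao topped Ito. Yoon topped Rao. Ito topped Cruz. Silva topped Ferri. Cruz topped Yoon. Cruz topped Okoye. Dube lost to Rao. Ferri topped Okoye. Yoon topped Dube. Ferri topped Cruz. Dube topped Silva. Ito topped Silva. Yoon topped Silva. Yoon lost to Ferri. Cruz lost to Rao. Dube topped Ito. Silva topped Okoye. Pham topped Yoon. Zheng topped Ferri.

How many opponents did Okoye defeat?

Okoye's results: beat Zheng, Dube, Ito; lost to Yoon, Pham, Rao, Silva, Ferri, Cruz.
That is 3 wins.

3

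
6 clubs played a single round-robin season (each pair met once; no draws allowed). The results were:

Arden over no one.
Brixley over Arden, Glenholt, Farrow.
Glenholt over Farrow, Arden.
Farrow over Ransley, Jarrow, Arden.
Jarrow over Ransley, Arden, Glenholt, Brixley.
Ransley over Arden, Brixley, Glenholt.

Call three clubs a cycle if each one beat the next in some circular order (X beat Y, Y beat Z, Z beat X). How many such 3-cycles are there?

4

Of the C(6,3) = 20 triples, the cyclic ones are: {Farrow, Brixley, Jarrow}; {Farrow, Brixley, Ransley}; {Farrow, Jarrow, Glenholt}; {Farrow, Ransley, Glenholt}.
That is 4.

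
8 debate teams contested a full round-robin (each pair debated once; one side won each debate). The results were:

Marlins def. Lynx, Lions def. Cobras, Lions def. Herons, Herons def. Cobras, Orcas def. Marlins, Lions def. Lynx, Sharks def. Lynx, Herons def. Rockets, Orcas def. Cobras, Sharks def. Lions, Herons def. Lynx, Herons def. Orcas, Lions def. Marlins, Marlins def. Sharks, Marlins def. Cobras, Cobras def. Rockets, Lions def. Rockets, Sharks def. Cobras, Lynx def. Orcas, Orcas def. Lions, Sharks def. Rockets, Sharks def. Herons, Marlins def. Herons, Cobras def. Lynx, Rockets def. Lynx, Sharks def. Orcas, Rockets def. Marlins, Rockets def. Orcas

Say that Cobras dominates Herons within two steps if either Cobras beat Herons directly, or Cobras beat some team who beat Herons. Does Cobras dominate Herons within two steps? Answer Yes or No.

No

Cobras did not beat Herons directly.
Cobras beat Rockets, Lynx, but each of them lost to Herons. No two-step path.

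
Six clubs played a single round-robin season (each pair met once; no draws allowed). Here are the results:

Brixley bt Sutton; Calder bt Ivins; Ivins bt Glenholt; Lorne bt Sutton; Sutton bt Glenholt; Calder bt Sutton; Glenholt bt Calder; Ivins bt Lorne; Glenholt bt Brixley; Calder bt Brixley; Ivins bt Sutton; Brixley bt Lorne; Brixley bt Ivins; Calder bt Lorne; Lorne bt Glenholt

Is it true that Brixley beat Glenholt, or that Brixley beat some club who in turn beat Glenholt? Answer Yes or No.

Yes

Brixley did not beat Glenholt directly.
Brixley beat Ivins, Lorne, Sutton. Of those, Ivins beat Glenholt.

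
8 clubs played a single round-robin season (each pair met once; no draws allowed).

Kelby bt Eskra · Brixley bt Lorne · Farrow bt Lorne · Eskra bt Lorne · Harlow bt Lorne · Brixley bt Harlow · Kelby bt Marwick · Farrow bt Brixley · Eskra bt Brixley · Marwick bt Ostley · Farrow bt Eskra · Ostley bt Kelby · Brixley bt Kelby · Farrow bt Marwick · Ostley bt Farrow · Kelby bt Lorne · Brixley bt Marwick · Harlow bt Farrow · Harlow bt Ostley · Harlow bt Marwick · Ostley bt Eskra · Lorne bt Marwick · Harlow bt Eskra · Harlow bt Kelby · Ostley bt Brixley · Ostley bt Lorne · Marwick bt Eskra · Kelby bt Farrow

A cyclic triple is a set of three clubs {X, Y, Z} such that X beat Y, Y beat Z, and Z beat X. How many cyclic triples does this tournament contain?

Win totals: Lorne 1, Kelby 4, Marwick 2, Harlow 6, Farrow 4, Eskra 2, Brixley 4, Ostley 5.
A club with w wins dominates both others in C(w,2) triples; summing gives 0 + 6 + 1 + 15 + 6 + 1 + 6 + 10 = 45 transitive triples.
Total triples C(8,3) = 56, so cyclic triples = 56 − 45 = 11.

11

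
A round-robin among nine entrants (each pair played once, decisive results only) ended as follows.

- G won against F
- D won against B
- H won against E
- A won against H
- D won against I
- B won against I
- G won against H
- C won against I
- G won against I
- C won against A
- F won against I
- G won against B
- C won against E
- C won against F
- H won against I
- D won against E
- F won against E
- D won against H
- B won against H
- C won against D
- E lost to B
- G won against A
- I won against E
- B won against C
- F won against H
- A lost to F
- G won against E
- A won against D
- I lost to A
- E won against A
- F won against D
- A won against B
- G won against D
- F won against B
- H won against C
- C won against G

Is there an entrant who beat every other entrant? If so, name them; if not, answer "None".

Highest win total is G with 7 (out of 8 possible).
G lost to C, so no entrant went undefeated.

None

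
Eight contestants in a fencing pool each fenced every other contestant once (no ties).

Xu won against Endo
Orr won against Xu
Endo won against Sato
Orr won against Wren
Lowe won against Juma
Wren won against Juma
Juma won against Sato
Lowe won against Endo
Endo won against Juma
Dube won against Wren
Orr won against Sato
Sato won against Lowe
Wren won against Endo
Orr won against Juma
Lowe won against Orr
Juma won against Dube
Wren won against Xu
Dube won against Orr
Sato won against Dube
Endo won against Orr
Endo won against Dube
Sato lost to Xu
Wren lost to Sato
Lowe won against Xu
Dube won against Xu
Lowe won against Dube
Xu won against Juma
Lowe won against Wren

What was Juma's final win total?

2

Juma's results: beat Sato, Dube; lost to Xu, Orr, Endo, Wren, Lowe.
That is 2 wins.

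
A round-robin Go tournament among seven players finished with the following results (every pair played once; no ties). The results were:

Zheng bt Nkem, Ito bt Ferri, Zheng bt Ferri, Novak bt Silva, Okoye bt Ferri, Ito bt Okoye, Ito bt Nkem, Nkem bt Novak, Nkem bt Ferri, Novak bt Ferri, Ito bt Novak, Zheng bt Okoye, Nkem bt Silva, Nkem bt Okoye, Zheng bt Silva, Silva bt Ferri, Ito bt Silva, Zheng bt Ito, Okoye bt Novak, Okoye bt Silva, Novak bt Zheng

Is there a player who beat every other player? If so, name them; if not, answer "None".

None

Highest win total is Zheng with 5 (out of 6 possible).
Zheng lost to Novak, so no player went undefeated.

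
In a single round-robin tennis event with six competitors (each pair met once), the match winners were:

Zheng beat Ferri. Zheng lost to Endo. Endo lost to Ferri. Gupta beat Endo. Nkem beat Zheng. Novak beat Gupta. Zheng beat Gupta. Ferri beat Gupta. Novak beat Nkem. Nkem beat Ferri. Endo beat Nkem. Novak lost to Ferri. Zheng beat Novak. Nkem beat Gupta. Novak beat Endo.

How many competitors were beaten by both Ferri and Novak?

Ferri beat: Gupta, Endo, Novak.
Novak beat: Gupta, Endo, Nkem.
Both beat: Gupta, Endo — 2.

2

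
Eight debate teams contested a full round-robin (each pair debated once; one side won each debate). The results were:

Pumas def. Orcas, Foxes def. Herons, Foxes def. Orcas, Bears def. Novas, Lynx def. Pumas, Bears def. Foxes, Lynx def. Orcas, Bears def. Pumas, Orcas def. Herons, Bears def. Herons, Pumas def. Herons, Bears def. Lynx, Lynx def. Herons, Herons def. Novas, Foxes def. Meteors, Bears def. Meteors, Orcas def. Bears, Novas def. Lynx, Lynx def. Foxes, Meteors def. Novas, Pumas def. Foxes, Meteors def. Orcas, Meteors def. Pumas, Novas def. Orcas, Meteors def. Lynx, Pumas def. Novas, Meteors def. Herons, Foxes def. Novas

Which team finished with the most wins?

Bears

Win totals: Lynx 4, Meteors 5, Orcas 2, Pumas 4, Foxes 4, Novas 2, Herons 1, Bears 6.
Bears leads with 6 wins (next highest: 5).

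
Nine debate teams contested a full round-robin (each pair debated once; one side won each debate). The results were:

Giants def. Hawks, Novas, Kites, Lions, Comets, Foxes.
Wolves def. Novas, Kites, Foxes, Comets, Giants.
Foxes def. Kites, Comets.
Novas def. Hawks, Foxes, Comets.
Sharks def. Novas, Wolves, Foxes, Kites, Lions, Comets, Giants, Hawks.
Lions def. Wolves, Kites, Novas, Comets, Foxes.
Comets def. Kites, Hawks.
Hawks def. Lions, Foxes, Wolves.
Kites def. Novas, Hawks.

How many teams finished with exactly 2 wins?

3

Win totals: Foxes 2, Novas 3, Giants 6, Hawks 3, Lions 5, Kites 2, Comets 2, Wolves 5, Sharks 8.
Exactly 2: Foxes, Kites, Comets — 3 teams.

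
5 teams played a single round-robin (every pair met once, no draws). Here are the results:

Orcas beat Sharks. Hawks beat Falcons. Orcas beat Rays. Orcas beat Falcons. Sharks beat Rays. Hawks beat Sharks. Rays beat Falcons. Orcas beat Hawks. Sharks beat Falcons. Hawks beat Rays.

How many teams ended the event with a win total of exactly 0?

Win totals: Hawks 3, Sharks 2, Rays 1, Orcas 4, Falcons 0.
Exactly 0: Falcons — 1 team.

1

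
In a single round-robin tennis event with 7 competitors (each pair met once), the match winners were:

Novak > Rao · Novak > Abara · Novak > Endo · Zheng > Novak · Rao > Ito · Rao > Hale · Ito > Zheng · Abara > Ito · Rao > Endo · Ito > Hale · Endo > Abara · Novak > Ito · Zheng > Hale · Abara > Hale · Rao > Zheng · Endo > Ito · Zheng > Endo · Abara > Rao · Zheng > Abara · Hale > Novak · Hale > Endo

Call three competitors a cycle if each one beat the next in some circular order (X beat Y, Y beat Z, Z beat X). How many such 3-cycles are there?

Win totals: Rao 4, Novak 4, Abara 3, Endo 2, Zheng 4, Ito 2, Hale 2.
A competitor with w wins dominates both others in C(w,2) triples; summing gives 6 + 6 + 3 + 1 + 6 + 1 + 1 = 24 transitive triples.
Total triples C(7,3) = 35, so cyclic triples = 35 − 24 = 11.

11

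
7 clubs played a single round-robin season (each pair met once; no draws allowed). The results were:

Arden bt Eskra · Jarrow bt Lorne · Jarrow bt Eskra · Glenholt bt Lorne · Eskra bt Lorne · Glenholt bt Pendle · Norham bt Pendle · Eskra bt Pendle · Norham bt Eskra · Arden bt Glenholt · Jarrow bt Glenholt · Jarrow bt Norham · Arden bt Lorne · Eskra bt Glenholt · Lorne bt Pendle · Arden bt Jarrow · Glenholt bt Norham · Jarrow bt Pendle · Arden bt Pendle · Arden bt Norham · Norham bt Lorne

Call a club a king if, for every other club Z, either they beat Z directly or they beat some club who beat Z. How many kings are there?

Jarrow cannot reach Arden in two steps.
Eskra cannot reach Jarrow, Arden in two steps.
Glenholt cannot reach Jarrow, Arden in two steps.
Pendle cannot reach Jarrow, Eskra, Glenholt, Arden, Norham, Lorne in two steps.
Arden reaches everyone (king).
Norham cannot reach Jarrow, Arden in two steps.
Lorne cannot reach Jarrow, Eskra, Glenholt, Arden, Norham in two steps.
Kings: Arden — 1.

1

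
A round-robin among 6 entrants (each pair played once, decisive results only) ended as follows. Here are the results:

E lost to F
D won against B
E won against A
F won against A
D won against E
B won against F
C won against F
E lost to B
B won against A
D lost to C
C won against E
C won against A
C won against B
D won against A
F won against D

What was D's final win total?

D's results: beat A, B, E; lost to C, F.
That is 3 wins.

3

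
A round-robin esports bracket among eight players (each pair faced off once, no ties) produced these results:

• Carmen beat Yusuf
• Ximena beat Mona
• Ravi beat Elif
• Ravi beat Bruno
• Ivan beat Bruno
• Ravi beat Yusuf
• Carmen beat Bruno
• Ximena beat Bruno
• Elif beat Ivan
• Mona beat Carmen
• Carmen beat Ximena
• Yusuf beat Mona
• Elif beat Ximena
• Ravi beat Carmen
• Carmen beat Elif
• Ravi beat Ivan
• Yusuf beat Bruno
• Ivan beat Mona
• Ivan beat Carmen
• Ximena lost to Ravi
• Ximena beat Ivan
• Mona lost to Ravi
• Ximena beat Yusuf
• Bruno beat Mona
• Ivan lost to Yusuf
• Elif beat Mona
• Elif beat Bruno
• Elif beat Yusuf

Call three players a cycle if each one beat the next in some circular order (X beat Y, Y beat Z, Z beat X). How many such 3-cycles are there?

Win totals: Ivan 3, Yusuf 3, Ravi 7, Carmen 4, Ximena 4, Elif 5, Mona 1, Bruno 1.
A player with w wins dominates both others in C(w,2) triples; summing gives 3 + 3 + 21 + 6 + 6 + 10 + 0 + 0 = 49 transitive triples.
Total triples C(8,3) = 56, so cyclic triples = 56 − 49 = 7.

7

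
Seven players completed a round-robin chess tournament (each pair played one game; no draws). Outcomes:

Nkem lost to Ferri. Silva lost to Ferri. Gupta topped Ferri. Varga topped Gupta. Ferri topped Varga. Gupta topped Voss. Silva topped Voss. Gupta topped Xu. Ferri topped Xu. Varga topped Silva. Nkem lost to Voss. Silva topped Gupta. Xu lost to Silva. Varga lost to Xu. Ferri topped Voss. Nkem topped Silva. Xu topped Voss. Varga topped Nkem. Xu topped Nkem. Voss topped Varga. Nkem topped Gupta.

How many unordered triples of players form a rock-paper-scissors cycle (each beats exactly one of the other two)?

Win totals: Gupta 3, Xu 3, Silva 3, Ferri 5, Voss 2, Nkem 2, Varga 3.
A player with w wins dominates both others in C(w,2) triples; summing gives 3 + 3 + 3 + 10 + 1 + 1 + 3 = 24 transitive triples.
Total triples C(7,3) = 35, so cyclic triples = 35 − 24 = 11.

11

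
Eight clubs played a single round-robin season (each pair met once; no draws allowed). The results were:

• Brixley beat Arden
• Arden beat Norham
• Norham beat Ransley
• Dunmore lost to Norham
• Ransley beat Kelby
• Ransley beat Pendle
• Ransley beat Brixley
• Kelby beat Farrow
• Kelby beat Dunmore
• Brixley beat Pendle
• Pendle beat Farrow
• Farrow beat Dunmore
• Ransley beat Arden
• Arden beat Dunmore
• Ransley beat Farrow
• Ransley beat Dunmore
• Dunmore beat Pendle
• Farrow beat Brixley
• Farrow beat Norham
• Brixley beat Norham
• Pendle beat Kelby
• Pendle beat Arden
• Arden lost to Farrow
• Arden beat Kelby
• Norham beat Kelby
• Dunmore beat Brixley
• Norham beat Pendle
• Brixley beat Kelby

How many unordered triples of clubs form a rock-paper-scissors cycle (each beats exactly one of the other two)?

Win totals: Kelby 2, Brixley 4, Arden 3, Pendle 3, Farrow 4, Dunmore 2, Norham 4, Ransley 6.
A club with w wins dominates both others in C(w,2) triples; summing gives 1 + 6 + 3 + 3 + 6 + 1 + 6 + 15 = 41 transitive triples.
Total triples C(8,3) = 56, so cyclic triples = 56 − 41 = 15.

15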